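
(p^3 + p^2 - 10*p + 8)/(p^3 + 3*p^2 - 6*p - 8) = (p - 1)/(p + 1)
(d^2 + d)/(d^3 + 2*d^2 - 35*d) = (d + 1)/(d^2 + 2*d - 35)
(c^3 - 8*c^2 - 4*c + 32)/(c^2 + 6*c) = (c^3 - 8*c^2 - 4*c + 32)/(c*(c + 6))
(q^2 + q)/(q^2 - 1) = q/(q - 1)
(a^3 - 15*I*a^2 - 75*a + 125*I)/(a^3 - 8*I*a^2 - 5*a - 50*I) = (a - 5*I)/(a + 2*I)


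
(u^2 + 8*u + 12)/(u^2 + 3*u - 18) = (u + 2)/(u - 3)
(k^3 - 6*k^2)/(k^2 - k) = k*(k - 6)/(k - 1)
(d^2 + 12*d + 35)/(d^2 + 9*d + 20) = (d + 7)/(d + 4)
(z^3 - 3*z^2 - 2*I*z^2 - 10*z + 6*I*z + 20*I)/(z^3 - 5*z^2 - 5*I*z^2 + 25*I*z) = (z^2 + 2*z*(1 - I) - 4*I)/(z*(z - 5*I))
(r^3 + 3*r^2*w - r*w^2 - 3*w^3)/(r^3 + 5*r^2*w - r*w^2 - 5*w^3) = (r + 3*w)/(r + 5*w)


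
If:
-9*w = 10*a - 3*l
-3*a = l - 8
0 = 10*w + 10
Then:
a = 33/19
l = 53/19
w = -1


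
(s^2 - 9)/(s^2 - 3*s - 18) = (s - 3)/(s - 6)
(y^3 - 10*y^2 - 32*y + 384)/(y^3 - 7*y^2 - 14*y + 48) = (y^2 - 2*y - 48)/(y^2 + y - 6)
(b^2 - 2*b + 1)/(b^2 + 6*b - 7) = (b - 1)/(b + 7)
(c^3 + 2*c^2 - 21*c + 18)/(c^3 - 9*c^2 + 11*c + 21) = (c^2 + 5*c - 6)/(c^2 - 6*c - 7)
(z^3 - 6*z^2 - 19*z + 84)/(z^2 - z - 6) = (z^2 - 3*z - 28)/(z + 2)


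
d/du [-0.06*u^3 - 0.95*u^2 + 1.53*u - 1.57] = -0.18*u^2 - 1.9*u + 1.53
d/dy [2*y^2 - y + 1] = 4*y - 1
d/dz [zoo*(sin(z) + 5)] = zoo*cos(z)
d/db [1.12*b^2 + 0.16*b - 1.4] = 2.24*b + 0.16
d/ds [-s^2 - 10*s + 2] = -2*s - 10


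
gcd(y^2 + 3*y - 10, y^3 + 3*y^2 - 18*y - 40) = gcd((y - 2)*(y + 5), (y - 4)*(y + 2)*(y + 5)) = y + 5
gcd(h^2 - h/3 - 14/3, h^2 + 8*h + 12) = h + 2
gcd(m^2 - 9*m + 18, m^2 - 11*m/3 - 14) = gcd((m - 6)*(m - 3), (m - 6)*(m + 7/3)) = m - 6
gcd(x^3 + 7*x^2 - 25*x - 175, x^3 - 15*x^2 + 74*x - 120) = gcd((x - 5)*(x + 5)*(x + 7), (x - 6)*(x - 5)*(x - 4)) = x - 5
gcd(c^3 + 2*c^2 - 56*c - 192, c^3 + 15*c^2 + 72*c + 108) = c + 6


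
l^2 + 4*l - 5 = (l - 1)*(l + 5)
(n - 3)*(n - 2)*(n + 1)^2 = n^4 - 3*n^3 - 3*n^2 + 7*n + 6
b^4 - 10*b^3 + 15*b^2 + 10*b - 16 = (b - 8)*(b - 2)*(b - 1)*(b + 1)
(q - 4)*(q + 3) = q^2 - q - 12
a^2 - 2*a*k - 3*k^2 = (a - 3*k)*(a + k)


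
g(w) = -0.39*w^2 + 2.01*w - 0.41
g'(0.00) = 2.01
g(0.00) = -0.41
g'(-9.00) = 9.03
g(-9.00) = -50.09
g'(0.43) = 1.67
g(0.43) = 0.38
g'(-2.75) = 4.16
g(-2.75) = -8.89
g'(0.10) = 1.93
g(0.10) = -0.21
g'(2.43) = 0.11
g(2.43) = 2.17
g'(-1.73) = 3.36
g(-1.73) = -5.05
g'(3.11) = -0.42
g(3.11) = 2.07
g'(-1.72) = 3.35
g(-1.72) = -5.02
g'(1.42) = 0.90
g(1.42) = 1.66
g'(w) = 2.01 - 0.78*w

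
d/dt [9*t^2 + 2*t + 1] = 18*t + 2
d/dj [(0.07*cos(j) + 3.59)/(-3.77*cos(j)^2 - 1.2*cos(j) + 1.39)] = (0.2639*sin(j)^2 - 27.0686*cos(j) - 4.6692)*sin(j)/(3.77*cos(j)^2 + 1.2*cos(j) - 1.39)^2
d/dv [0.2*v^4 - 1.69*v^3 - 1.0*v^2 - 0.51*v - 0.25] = 0.8*v^3 - 5.07*v^2 - 2.0*v - 0.51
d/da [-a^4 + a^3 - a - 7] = -4*a^3 + 3*a^2 - 1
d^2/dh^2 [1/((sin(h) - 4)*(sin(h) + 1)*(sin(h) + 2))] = (-9*sin(h)^5 + 20*sin(h)^4 + 8*sin(h)^3 - 126*sin(h)^2 + 4*sin(h) + 184)/((sin(h) - 4)^3*(sin(h) + 1)^2*(sin(h) + 2)^3)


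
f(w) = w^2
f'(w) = 2*w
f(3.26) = 10.63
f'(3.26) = 6.52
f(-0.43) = 0.18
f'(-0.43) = -0.86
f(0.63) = 0.40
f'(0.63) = 1.26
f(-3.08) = 9.49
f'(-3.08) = -6.16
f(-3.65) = 13.32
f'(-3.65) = -7.30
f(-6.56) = 43.03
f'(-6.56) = -13.12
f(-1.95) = 3.80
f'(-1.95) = -3.90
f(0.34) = 0.12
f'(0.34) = 0.68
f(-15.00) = 225.00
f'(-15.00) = -30.00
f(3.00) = 9.00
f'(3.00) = 6.00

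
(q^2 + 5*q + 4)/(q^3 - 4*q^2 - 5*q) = (q + 4)/(q*(q - 5))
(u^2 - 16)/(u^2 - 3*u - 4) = (u + 4)/(u + 1)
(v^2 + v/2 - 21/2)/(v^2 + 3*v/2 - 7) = (v - 3)/(v - 2)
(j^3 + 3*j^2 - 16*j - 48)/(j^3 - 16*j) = (j + 3)/j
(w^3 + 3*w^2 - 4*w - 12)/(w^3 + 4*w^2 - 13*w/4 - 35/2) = 4*(w^2 + 5*w + 6)/(4*w^2 + 24*w + 35)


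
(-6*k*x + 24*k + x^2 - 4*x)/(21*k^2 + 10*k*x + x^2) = (-6*k*x + 24*k + x^2 - 4*x)/(21*k^2 + 10*k*x + x^2)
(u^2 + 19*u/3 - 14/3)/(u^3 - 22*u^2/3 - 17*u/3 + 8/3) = (3*u^2 + 19*u - 14)/(3*u^3 - 22*u^2 - 17*u + 8)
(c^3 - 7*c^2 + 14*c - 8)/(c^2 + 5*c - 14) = (c^2 - 5*c + 4)/(c + 7)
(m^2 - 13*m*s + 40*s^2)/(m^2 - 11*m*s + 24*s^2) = (-m + 5*s)/(-m + 3*s)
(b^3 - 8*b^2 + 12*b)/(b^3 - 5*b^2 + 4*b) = (b^2 - 8*b + 12)/(b^2 - 5*b + 4)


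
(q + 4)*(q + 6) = q^2 + 10*q + 24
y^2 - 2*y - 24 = (y - 6)*(y + 4)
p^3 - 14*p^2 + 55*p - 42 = (p - 7)*(p - 6)*(p - 1)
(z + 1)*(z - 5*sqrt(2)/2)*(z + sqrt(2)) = z^3 - 3*sqrt(2)*z^2/2 + z^2 - 5*z - 3*sqrt(2)*z/2 - 5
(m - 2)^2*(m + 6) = m^3 + 2*m^2 - 20*m + 24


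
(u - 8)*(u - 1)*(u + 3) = u^3 - 6*u^2 - 19*u + 24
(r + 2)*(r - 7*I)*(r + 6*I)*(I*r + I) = I*r^4 + r^3 + 3*I*r^3 + 3*r^2 + 44*I*r^2 + 2*r + 126*I*r + 84*I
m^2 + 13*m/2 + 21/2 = (m + 3)*(m + 7/2)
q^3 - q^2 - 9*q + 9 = (q - 3)*(q - 1)*(q + 3)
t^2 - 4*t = t*(t - 4)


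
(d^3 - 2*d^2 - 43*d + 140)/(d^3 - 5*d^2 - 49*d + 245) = (d - 4)/(d - 7)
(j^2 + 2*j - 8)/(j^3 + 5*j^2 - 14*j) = (j + 4)/(j*(j + 7))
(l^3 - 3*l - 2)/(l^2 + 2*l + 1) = l - 2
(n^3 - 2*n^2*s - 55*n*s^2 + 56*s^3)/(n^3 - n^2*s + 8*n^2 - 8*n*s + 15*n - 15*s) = (n^2 - n*s - 56*s^2)/(n^2 + 8*n + 15)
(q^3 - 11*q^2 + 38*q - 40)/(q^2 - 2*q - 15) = (q^2 - 6*q + 8)/(q + 3)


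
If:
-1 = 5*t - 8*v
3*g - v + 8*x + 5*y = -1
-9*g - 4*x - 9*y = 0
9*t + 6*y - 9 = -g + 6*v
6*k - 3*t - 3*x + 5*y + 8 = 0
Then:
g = -516*y/625 - 12/625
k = -4567*y/3000 - 143/375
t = 1163/625 - 616*y/625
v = 161/125 - 77*y/125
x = 27/625 - 981*y/2500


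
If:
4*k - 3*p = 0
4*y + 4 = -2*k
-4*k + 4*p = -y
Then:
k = 6/5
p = 8/5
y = -8/5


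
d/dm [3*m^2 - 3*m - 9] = 6*m - 3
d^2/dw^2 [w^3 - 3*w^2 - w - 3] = 6*w - 6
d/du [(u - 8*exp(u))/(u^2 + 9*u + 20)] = ((1 - 8*exp(u))*(u^2 + 9*u + 20) - (u - 8*exp(u))*(2*u + 9))/(u^2 + 9*u + 20)^2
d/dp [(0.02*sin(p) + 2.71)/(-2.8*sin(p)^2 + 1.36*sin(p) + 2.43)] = (0.056*sin(p)^2 + 15.176*sin(p) - 3.637)*cos(p)/(7.84*sin(p)^4 - 7.616*sin(p)^3 - 11.7584*sin(p)^2 + 6.6096*sin(p) + 5.9049)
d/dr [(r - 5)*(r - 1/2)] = 2*r - 11/2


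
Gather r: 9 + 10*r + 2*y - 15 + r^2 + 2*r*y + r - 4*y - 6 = r^2 + r*(2*y + 11) - 2*y - 12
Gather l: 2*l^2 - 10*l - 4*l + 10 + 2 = 2*l^2 - 14*l + 12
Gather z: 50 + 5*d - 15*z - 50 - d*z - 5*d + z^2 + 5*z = z^2 + z*(-d - 10)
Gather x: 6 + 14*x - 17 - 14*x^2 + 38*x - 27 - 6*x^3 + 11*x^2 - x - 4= -6*x^3 - 3*x^2 + 51*x - 42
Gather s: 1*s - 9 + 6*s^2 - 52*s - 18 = 6*s^2 - 51*s - 27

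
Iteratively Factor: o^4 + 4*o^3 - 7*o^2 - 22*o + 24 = (o + 4)*(o^3 - 7*o + 6) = (o - 2)*(o + 4)*(o^2 + 2*o - 3) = (o - 2)*(o - 1)*(o + 4)*(o + 3)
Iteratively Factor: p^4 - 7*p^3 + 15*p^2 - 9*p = (p - 3)*(p^3 - 4*p^2 + 3*p) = (p - 3)*(p - 1)*(p^2 - 3*p) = p*(p - 3)*(p - 1)*(p - 3)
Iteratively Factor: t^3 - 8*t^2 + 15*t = (t - 5)*(t^2 - 3*t) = (t - 5)*(t - 3)*(t)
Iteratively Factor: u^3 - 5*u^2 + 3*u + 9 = (u - 3)*(u^2 - 2*u - 3) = (u - 3)^2*(u + 1)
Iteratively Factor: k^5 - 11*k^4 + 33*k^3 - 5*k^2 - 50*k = (k)*(k^4 - 11*k^3 + 33*k^2 - 5*k - 50) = k*(k + 1)*(k^3 - 12*k^2 + 45*k - 50) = k*(k - 2)*(k + 1)*(k^2 - 10*k + 25) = k*(k - 5)*(k - 2)*(k + 1)*(k - 5)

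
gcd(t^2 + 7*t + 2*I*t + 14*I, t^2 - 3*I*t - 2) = 1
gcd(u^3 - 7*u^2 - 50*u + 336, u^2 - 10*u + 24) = u - 6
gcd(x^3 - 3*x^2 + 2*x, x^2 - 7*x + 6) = x - 1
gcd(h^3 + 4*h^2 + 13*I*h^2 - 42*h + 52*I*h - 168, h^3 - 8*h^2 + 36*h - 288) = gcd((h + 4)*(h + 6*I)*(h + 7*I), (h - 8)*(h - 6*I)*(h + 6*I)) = h + 6*I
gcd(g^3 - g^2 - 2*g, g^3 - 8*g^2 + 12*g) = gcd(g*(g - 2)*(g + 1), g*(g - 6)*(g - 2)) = g^2 - 2*g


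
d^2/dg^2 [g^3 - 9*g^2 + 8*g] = 6*g - 18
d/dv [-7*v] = -7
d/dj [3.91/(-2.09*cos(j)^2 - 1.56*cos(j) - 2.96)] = -(16.3438*cos(j) + 6.0996)*sin(j)/(2.09*cos(j)^2 + 1.56*cos(j) + 2.96)^2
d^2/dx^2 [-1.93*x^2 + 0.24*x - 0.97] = -3.86000000000000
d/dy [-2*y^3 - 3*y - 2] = -6*y^2 - 3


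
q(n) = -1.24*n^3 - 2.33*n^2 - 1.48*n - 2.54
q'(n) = -3.72*n^2 - 4.66*n - 1.48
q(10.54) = -1728.91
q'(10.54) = -463.86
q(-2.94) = 13.18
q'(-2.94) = -19.93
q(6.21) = -398.54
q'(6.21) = -173.88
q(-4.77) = 86.08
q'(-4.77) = -63.89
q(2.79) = -51.74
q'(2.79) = -43.44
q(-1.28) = -1.86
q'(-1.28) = -1.61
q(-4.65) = 78.64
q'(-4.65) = -60.25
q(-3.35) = 22.89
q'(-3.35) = -27.62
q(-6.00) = 190.30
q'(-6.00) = -107.44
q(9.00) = -1108.55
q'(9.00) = -344.74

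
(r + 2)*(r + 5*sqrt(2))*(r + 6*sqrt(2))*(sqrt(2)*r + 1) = sqrt(2)*r^4 + 2*sqrt(2)*r^3 + 23*r^3 + 46*r^2 + 71*sqrt(2)*r^2 + 60*r + 142*sqrt(2)*r + 120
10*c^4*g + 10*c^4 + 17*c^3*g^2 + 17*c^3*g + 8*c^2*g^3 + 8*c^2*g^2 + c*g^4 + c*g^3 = (c + g)*(2*c + g)*(5*c + g)*(c*g + c)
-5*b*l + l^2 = l*(-5*b + l)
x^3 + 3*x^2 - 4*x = x*(x - 1)*(x + 4)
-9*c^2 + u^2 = (-3*c + u)*(3*c + u)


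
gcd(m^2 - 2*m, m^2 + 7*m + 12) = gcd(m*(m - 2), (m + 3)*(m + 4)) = 1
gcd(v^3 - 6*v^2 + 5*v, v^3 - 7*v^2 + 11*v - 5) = v^2 - 6*v + 5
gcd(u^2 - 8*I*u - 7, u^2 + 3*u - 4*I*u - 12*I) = 1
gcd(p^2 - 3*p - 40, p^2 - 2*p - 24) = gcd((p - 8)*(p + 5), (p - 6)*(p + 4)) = 1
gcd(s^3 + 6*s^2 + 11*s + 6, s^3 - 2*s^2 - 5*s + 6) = s + 2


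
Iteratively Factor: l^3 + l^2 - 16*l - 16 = (l - 4)*(l^2 + 5*l + 4) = (l - 4)*(l + 1)*(l + 4)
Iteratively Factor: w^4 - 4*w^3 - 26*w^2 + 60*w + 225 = (w - 5)*(w^3 + w^2 - 21*w - 45) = (w - 5)*(w + 3)*(w^2 - 2*w - 15) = (w - 5)*(w + 3)^2*(w - 5)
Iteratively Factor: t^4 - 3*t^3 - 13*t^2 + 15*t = (t - 5)*(t^3 + 2*t^2 - 3*t) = (t - 5)*(t + 3)*(t^2 - t) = (t - 5)*(t - 1)*(t + 3)*(t)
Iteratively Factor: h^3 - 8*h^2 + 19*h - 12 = (h - 3)*(h^2 - 5*h + 4) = (h - 3)*(h - 1)*(h - 4)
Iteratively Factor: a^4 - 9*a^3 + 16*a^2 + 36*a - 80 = (a + 2)*(a^3 - 11*a^2 + 38*a - 40) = (a - 5)*(a + 2)*(a^2 - 6*a + 8) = (a - 5)*(a - 4)*(a + 2)*(a - 2)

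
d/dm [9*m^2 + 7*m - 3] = 18*m + 7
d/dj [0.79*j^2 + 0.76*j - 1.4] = 1.58*j + 0.76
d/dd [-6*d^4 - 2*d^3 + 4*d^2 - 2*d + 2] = -24*d^3 - 6*d^2 + 8*d - 2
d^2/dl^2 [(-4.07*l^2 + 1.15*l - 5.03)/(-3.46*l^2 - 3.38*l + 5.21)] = (-122.730352*l^3 + 801.51246*l^2 + 228.565524*l + 476.727494)/(41.421736*l^6 + 121.392024*l^5 - 68.530836*l^4 - 326.964976*l^3 + 103.192386*l^2 + 275.241174*l - 141.420761)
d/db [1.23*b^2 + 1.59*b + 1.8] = 2.46*b + 1.59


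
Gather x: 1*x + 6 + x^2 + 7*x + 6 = x^2 + 8*x + 12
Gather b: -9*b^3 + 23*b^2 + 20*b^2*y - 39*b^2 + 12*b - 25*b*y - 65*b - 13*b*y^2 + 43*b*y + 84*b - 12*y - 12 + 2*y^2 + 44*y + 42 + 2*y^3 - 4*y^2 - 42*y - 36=-9*b^3 + b^2*(20*y - 16) + b*(-13*y^2 + 18*y + 31) + 2*y^3 - 2*y^2 - 10*y - 6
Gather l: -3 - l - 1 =-l - 4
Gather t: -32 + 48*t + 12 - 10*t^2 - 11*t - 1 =-10*t^2 + 37*t - 21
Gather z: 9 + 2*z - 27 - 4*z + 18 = -2*z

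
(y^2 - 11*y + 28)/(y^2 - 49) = (y - 4)/(y + 7)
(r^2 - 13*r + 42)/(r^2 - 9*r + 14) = (r - 6)/(r - 2)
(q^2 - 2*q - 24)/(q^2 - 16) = (q - 6)/(q - 4)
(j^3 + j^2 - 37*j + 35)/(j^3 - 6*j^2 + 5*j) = (j + 7)/j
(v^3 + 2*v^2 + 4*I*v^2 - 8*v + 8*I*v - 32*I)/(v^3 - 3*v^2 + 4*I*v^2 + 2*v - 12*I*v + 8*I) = (v + 4)/(v - 1)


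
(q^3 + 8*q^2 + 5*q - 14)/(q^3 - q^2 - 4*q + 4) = (q + 7)/(q - 2)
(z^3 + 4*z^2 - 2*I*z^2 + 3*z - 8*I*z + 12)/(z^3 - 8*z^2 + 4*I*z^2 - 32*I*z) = (z^3 + 2*z^2*(2 - I) + z*(3 - 8*I) + 12)/(z*(z^2 + 4*z*(-2 + I) - 32*I))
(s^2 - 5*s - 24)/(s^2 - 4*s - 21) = (s - 8)/(s - 7)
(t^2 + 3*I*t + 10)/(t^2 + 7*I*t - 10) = (t - 2*I)/(t + 2*I)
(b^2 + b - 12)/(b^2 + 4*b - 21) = (b + 4)/(b + 7)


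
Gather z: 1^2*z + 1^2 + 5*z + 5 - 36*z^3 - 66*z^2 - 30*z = -36*z^3 - 66*z^2 - 24*z + 6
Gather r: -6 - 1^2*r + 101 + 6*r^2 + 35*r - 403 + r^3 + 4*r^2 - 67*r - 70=r^3 + 10*r^2 - 33*r - 378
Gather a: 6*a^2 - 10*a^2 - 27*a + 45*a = -4*a^2 + 18*a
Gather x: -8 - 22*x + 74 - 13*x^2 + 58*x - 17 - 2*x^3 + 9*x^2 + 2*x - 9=-2*x^3 - 4*x^2 + 38*x + 40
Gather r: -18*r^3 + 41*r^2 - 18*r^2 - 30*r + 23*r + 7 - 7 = -18*r^3 + 23*r^2 - 7*r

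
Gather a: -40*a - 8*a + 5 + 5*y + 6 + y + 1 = -48*a + 6*y + 12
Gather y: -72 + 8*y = 8*y - 72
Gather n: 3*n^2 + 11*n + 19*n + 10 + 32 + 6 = 3*n^2 + 30*n + 48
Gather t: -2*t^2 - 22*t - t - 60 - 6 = -2*t^2 - 23*t - 66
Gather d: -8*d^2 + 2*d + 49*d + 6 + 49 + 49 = -8*d^2 + 51*d + 104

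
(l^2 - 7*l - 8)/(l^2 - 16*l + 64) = (l + 1)/(l - 8)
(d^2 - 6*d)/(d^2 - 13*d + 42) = d/(d - 7)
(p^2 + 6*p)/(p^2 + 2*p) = (p + 6)/(p + 2)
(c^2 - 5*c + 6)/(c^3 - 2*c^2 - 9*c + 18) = 1/(c + 3)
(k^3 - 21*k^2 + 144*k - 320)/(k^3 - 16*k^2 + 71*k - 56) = (k^2 - 13*k + 40)/(k^2 - 8*k + 7)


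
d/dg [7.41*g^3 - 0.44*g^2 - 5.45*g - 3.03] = 22.23*g^2 - 0.88*g - 5.45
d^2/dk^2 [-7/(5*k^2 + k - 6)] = 14*(25*k^2 + 5*k - (10*k + 1)^2 - 30)/(5*k^2 + k - 6)^3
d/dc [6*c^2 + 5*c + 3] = 12*c + 5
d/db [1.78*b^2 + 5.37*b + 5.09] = 3.56*b + 5.37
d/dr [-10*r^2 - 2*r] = -20*r - 2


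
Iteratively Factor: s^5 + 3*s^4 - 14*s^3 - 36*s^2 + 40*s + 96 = (s - 2)*(s^4 + 5*s^3 - 4*s^2 - 44*s - 48) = (s - 2)*(s + 2)*(s^3 + 3*s^2 - 10*s - 24) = (s - 3)*(s - 2)*(s + 2)*(s^2 + 6*s + 8) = (s - 3)*(s - 2)*(s + 2)^2*(s + 4)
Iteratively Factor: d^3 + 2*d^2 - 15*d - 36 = (d + 3)*(d^2 - d - 12) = (d - 4)*(d + 3)*(d + 3)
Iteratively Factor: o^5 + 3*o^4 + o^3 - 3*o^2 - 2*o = (o + 2)*(o^4 + o^3 - o^2 - o) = o*(o + 2)*(o^3 + o^2 - o - 1) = o*(o + 1)*(o + 2)*(o^2 - 1) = o*(o + 1)^2*(o + 2)*(o - 1)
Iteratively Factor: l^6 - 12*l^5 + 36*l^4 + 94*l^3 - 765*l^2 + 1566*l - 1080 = (l + 4)*(l^5 - 16*l^4 + 100*l^3 - 306*l^2 + 459*l - 270) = (l - 3)*(l + 4)*(l^4 - 13*l^3 + 61*l^2 - 123*l + 90) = (l - 5)*(l - 3)*(l + 4)*(l^3 - 8*l^2 + 21*l - 18) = (l - 5)*(l - 3)^2*(l + 4)*(l^2 - 5*l + 6) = (l - 5)*(l - 3)^2*(l - 2)*(l + 4)*(l - 3)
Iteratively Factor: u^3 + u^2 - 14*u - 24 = (u + 2)*(u^2 - u - 12) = (u + 2)*(u + 3)*(u - 4)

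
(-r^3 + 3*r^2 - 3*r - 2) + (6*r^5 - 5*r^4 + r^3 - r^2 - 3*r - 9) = 6*r^5 - 5*r^4 + 2*r^2 - 6*r - 11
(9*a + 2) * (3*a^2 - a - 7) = 27*a^3 - 3*a^2 - 65*a - 14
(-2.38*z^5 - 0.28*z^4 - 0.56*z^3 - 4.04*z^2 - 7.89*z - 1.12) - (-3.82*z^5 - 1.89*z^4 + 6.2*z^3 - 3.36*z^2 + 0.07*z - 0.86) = 1.44*z^5 + 1.61*z^4 - 6.76*z^3 - 0.68*z^2 - 7.96*z - 0.26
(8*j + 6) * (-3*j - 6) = -24*j^2 - 66*j - 36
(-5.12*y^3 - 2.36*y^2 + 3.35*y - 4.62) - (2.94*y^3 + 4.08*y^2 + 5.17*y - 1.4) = -8.06*y^3 - 6.44*y^2 - 1.82*y - 3.22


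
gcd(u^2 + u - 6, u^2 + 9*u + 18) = u + 3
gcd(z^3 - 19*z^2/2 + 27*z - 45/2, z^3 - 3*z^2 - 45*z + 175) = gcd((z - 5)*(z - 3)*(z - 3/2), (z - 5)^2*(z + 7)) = z - 5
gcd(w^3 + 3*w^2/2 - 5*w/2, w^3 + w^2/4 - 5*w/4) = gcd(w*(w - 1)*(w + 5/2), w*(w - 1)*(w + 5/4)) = w^2 - w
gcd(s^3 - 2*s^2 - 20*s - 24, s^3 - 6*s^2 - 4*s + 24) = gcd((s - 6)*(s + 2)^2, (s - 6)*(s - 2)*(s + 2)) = s^2 - 4*s - 12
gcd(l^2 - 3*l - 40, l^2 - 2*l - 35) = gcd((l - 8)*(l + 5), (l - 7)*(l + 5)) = l + 5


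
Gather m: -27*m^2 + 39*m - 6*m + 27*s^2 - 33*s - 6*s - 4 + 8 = -27*m^2 + 33*m + 27*s^2 - 39*s + 4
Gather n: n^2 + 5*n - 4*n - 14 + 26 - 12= n^2 + n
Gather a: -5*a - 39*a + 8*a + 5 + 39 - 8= 36 - 36*a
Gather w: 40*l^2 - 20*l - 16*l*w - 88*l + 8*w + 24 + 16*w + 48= 40*l^2 - 108*l + w*(24 - 16*l) + 72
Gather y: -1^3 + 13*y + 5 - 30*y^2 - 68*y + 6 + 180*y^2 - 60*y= 150*y^2 - 115*y + 10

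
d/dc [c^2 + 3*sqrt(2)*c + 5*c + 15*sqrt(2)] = 2*c + 3*sqrt(2) + 5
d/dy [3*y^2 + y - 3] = 6*y + 1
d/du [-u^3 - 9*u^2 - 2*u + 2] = -3*u^2 - 18*u - 2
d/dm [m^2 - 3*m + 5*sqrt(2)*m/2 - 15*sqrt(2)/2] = 2*m - 3 + 5*sqrt(2)/2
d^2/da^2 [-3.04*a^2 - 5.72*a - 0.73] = -6.08000000000000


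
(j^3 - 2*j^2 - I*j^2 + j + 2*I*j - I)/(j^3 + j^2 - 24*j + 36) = (j^3 - j^2*(2 + I) + j*(1 + 2*I) - I)/(j^3 + j^2 - 24*j + 36)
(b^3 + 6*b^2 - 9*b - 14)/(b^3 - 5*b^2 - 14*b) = (-b^3 - 6*b^2 + 9*b + 14)/(b*(-b^2 + 5*b + 14))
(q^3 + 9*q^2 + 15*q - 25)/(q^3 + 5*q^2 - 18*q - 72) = (q^3 + 9*q^2 + 15*q - 25)/(q^3 + 5*q^2 - 18*q - 72)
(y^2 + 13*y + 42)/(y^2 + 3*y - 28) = (y + 6)/(y - 4)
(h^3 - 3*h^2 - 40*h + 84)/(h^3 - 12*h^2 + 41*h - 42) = (h + 6)/(h - 3)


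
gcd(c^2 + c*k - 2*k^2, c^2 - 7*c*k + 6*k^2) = c - k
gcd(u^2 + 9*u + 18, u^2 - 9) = u + 3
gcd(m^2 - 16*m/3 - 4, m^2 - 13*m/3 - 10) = m - 6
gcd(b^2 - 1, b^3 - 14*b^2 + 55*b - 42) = b - 1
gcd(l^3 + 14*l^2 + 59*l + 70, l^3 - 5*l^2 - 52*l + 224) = l + 7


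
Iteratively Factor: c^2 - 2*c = (c)*(c - 2)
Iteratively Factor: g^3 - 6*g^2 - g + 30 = (g - 3)*(g^2 - 3*g - 10) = (g - 3)*(g + 2)*(g - 5)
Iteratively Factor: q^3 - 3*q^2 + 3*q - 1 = (q - 1)*(q^2 - 2*q + 1) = (q - 1)^2*(q - 1)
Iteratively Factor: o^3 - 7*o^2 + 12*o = (o - 4)*(o^2 - 3*o) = (o - 4)*(o - 3)*(o)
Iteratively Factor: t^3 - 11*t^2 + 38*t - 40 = (t - 5)*(t^2 - 6*t + 8) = (t - 5)*(t - 4)*(t - 2)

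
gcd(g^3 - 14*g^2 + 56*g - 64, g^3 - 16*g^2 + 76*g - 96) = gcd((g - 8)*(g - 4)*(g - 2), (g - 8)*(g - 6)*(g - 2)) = g^2 - 10*g + 16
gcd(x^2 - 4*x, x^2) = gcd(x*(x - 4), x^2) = x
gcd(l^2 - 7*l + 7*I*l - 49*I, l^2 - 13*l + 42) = l - 7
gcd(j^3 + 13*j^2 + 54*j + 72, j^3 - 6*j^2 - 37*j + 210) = j + 6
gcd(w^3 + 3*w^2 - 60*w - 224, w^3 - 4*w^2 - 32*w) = w^2 - 4*w - 32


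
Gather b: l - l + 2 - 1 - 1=0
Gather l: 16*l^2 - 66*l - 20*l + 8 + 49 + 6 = 16*l^2 - 86*l + 63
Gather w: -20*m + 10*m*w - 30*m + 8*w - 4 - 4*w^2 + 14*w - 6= -50*m - 4*w^2 + w*(10*m + 22) - 10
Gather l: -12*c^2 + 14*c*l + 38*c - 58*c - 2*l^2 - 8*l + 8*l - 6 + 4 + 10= -12*c^2 + 14*c*l - 20*c - 2*l^2 + 8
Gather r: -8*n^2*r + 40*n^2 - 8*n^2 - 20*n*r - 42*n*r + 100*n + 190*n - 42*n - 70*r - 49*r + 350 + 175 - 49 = 32*n^2 + 248*n + r*(-8*n^2 - 62*n - 119) + 476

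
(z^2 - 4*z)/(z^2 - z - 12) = z/(z + 3)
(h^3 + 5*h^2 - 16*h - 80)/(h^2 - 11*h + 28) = (h^2 + 9*h + 20)/(h - 7)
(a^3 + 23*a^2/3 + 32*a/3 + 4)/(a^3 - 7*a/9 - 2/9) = 3*(a^2 + 7*a + 6)/(3*a^2 - 2*a - 1)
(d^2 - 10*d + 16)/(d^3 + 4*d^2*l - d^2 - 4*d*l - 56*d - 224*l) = (d - 2)/(d^2 + 4*d*l + 7*d + 28*l)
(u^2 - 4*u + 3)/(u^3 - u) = (u - 3)/(u*(u + 1))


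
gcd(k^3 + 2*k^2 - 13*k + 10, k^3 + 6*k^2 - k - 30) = k^2 + 3*k - 10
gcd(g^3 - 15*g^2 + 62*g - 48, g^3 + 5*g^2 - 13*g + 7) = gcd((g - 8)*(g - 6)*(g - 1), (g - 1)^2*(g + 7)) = g - 1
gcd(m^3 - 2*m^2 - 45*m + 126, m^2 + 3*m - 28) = m + 7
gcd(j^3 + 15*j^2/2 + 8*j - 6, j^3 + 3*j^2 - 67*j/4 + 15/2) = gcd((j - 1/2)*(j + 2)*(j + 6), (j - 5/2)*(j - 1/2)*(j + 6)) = j^2 + 11*j/2 - 3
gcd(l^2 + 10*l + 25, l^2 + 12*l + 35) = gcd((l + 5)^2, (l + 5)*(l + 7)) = l + 5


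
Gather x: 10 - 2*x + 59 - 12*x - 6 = 63 - 14*x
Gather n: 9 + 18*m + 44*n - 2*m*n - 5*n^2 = 18*m - 5*n^2 + n*(44 - 2*m) + 9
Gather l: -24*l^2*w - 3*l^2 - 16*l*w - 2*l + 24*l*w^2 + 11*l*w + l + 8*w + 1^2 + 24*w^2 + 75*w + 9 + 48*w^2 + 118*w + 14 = l^2*(-24*w - 3) + l*(24*w^2 - 5*w - 1) + 72*w^2 + 201*w + 24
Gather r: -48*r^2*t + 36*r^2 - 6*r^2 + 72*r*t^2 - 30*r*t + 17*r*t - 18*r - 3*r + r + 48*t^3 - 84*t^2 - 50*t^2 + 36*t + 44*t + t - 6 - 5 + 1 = r^2*(30 - 48*t) + r*(72*t^2 - 13*t - 20) + 48*t^3 - 134*t^2 + 81*t - 10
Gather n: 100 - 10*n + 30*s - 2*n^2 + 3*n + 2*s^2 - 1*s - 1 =-2*n^2 - 7*n + 2*s^2 + 29*s + 99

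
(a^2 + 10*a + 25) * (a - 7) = a^3 + 3*a^2 - 45*a - 175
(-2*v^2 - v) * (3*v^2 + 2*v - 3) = -6*v^4 - 7*v^3 + 4*v^2 + 3*v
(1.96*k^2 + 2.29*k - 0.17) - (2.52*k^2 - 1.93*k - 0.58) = -0.56*k^2 + 4.22*k + 0.41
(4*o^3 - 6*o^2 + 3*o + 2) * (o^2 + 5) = 4*o^5 - 6*o^4 + 23*o^3 - 28*o^2 + 15*o + 10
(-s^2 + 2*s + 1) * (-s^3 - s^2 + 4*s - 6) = s^5 - s^4 - 7*s^3 + 13*s^2 - 8*s - 6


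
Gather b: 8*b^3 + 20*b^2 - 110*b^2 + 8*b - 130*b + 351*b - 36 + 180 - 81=8*b^3 - 90*b^2 + 229*b + 63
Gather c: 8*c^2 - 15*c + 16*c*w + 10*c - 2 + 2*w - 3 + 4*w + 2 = 8*c^2 + c*(16*w - 5) + 6*w - 3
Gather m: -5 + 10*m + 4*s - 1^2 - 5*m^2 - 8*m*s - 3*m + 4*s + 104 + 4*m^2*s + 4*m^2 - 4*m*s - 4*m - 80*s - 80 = m^2*(4*s - 1) + m*(3 - 12*s) - 72*s + 18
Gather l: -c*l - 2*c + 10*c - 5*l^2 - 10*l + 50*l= 8*c - 5*l^2 + l*(40 - c)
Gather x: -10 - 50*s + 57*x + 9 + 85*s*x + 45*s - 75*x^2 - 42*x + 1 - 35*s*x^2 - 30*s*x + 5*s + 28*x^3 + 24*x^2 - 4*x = 28*x^3 + x^2*(-35*s - 51) + x*(55*s + 11)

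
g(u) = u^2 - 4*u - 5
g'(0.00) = -4.00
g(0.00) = -5.00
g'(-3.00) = -10.00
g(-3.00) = 16.00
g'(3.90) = 3.80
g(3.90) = -5.39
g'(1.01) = -1.98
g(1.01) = -8.02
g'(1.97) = -0.06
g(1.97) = -9.00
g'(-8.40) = -20.80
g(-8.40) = 99.16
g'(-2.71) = -9.42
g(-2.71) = 13.18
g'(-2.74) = -9.48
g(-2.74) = 13.47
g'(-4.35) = -12.70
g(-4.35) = 31.32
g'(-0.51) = -5.02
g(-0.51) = -2.70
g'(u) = 2*u - 4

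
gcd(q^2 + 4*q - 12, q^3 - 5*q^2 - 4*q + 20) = q - 2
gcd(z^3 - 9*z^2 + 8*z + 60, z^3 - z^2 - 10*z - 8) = z + 2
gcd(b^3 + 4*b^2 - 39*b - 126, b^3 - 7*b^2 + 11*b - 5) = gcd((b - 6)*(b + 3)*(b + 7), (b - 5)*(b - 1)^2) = 1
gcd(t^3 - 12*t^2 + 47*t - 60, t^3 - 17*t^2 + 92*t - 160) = t^2 - 9*t + 20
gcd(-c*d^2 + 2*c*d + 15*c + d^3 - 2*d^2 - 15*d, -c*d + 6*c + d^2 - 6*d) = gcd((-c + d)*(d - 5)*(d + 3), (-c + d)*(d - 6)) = c - d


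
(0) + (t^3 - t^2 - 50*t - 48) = t^3 - t^2 - 50*t - 48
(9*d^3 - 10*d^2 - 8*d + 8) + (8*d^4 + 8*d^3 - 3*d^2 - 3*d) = 8*d^4 + 17*d^3 - 13*d^2 - 11*d + 8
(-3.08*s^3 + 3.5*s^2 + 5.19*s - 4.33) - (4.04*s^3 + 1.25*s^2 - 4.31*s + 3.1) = -7.12*s^3 + 2.25*s^2 + 9.5*s - 7.43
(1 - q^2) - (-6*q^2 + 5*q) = 5*q^2 - 5*q + 1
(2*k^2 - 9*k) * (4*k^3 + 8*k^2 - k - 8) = 8*k^5 - 20*k^4 - 74*k^3 - 7*k^2 + 72*k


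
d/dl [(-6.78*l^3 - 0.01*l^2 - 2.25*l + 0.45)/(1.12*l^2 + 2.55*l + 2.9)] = (-7.5936*l^4 - 34.578*l^3 - 56.4915*l^2 - 1.066*l - 7.6725)/(1.2544*l^4 + 5.712*l^3 + 12.9985*l^2 + 14.79*l + 8.41)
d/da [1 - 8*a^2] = -16*a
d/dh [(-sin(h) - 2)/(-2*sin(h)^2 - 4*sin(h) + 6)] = (-4*sin(h) + cos(h)^2 - 8)*cos(h)/(2*(sin(h)^2 + 2*sin(h) - 3)^2)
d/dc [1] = 0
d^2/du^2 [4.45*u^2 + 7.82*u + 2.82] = 8.90000000000000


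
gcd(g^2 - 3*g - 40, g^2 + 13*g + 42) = 1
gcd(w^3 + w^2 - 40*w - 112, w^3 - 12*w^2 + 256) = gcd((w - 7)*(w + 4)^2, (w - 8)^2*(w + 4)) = w + 4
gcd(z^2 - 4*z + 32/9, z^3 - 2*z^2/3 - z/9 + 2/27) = 1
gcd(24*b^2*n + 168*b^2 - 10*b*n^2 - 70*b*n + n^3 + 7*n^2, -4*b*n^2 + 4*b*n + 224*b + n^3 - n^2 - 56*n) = 4*b*n + 28*b - n^2 - 7*n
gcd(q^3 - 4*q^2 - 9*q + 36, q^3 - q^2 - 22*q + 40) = q - 4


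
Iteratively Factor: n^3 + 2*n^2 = (n)*(n^2 + 2*n) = n*(n + 2)*(n)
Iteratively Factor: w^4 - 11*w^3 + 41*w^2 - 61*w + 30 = (w - 2)*(w^3 - 9*w^2 + 23*w - 15) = (w - 2)*(w - 1)*(w^2 - 8*w + 15) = (w - 3)*(w - 2)*(w - 1)*(w - 5)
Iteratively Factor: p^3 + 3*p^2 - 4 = (p - 1)*(p^2 + 4*p + 4) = (p - 1)*(p + 2)*(p + 2)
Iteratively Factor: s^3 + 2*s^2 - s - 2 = (s + 1)*(s^2 + s - 2) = (s + 1)*(s + 2)*(s - 1)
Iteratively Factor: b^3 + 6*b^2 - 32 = (b + 4)*(b^2 + 2*b - 8) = (b - 2)*(b + 4)*(b + 4)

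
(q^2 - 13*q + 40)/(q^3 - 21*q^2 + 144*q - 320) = 1/(q - 8)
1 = 1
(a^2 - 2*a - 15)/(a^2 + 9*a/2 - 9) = 2*(a^2 - 2*a - 15)/(2*a^2 + 9*a - 18)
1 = 1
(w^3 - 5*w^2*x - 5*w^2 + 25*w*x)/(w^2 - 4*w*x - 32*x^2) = w*(-w^2 + 5*w*x + 5*w - 25*x)/(-w^2 + 4*w*x + 32*x^2)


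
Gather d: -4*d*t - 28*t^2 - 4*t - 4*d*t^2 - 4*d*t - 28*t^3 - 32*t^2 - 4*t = d*(-4*t^2 - 8*t) - 28*t^3 - 60*t^2 - 8*t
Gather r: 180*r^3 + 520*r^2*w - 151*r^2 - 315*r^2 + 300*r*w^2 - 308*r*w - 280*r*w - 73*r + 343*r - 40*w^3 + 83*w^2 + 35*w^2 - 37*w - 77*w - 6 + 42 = 180*r^3 + r^2*(520*w - 466) + r*(300*w^2 - 588*w + 270) - 40*w^3 + 118*w^2 - 114*w + 36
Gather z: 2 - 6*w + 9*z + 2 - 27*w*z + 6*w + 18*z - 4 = z*(27 - 27*w)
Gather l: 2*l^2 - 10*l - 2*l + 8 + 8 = 2*l^2 - 12*l + 16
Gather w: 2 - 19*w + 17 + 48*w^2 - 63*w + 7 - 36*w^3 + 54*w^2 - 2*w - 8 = -36*w^3 + 102*w^2 - 84*w + 18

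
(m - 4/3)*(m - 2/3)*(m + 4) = m^3 + 2*m^2 - 64*m/9 + 32/9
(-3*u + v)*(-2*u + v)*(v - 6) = 6*u^2*v - 36*u^2 - 5*u*v^2 + 30*u*v + v^3 - 6*v^2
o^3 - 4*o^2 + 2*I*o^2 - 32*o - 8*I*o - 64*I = (o - 8)*(o + 4)*(o + 2*I)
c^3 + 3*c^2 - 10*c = c*(c - 2)*(c + 5)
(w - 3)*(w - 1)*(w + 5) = w^3 + w^2 - 17*w + 15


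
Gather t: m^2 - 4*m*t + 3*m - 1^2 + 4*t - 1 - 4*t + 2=m^2 - 4*m*t + 3*m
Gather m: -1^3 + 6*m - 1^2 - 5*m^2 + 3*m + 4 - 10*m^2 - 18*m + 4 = -15*m^2 - 9*m + 6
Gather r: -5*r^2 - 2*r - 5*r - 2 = -5*r^2 - 7*r - 2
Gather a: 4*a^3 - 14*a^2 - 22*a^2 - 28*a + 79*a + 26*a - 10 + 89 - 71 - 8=4*a^3 - 36*a^2 + 77*a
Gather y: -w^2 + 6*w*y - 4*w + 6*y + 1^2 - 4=-w^2 - 4*w + y*(6*w + 6) - 3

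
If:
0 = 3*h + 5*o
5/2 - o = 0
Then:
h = -25/6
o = 5/2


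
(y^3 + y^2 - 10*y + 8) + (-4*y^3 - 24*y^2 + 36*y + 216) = -3*y^3 - 23*y^2 + 26*y + 224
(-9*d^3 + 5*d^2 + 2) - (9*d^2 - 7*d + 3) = -9*d^3 - 4*d^2 + 7*d - 1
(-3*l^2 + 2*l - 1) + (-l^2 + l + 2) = -4*l^2 + 3*l + 1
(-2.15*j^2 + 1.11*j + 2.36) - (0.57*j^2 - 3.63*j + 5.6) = -2.72*j^2 + 4.74*j - 3.24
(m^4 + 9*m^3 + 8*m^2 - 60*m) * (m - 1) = m^5 + 8*m^4 - m^3 - 68*m^2 + 60*m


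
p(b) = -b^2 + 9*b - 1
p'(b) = 9 - 2*b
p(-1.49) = -16.63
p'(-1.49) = 11.98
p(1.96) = 12.80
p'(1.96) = 5.08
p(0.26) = 1.27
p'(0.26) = 8.48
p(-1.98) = -22.74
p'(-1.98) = 12.96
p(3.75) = 18.69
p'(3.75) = 1.50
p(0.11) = -0.02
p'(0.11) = 8.78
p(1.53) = 10.43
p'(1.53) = 5.94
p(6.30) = 16.01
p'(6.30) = -3.60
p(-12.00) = -253.00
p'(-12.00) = 33.00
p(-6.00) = -91.00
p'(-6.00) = 21.00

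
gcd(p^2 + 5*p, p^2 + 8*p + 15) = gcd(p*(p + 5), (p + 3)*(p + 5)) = p + 5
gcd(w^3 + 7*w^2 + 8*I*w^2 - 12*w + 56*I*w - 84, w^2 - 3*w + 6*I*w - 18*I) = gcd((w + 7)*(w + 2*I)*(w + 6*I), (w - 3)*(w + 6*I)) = w + 6*I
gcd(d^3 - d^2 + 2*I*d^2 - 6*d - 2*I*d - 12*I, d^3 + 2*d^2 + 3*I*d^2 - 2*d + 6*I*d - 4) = d^2 + d*(2 + 2*I) + 4*I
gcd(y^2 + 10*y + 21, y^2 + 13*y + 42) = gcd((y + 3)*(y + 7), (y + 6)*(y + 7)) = y + 7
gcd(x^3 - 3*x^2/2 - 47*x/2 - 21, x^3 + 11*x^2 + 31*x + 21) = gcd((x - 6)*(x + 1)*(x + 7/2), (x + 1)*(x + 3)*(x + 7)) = x + 1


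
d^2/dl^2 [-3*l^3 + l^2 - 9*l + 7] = 2 - 18*l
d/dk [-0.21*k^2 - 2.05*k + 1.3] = -0.42*k - 2.05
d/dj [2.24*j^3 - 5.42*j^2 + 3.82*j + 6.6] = 6.72*j^2 - 10.84*j + 3.82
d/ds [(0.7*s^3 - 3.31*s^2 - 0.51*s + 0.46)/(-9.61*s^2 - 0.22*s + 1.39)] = (-6.72699999999999*s^4 - 0.308*s^3 - 1.2539*s^2 - 0.360599999999998*s - 0.6077)/(92.3521*s^4 + 4.2284*s^3 - 26.6674*s^2 - 0.6116*s + 1.9321)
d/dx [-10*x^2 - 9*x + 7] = -20*x - 9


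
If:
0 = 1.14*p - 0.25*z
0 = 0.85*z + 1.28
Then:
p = -0.33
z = -1.51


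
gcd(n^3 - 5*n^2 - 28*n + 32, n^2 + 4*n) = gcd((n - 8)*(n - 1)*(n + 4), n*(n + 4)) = n + 4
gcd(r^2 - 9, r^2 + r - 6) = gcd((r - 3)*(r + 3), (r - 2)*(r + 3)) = r + 3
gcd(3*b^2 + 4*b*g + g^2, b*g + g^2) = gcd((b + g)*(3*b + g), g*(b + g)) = b + g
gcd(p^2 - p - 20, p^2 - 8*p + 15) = p - 5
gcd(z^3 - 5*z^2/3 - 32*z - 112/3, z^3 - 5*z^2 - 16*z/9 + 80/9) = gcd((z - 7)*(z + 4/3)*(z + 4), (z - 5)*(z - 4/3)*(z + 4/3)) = z + 4/3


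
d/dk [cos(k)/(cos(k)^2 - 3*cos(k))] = sin(k)/(cos(k) - 3)^2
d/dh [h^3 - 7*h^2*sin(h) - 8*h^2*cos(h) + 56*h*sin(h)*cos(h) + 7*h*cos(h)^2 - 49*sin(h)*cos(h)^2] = 8*h^2*sin(h) - 7*h^2*cos(h) + 3*h^2 - 14*h*sin(h) - 7*h*sin(2*h) - 16*h*cos(h) + 56*h*cos(2*h) + 28*sin(2*h) - 49*cos(h)/4 + 7*cos(2*h)/2 - 147*cos(3*h)/4 + 7/2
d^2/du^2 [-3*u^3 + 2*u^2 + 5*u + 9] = 4 - 18*u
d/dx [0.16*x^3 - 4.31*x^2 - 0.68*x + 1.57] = 0.48*x^2 - 8.62*x - 0.68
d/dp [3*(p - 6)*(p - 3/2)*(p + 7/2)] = 9*p^2 - 24*p - 207/4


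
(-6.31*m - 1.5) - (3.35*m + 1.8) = -9.66*m - 3.3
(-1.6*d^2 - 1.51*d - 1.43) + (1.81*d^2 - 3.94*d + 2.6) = 0.21*d^2 - 5.45*d + 1.17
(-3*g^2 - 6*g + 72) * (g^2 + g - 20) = -3*g^4 - 9*g^3 + 126*g^2 + 192*g - 1440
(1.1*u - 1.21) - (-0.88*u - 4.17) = 1.98*u + 2.96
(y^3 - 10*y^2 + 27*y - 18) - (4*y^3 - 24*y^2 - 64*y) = -3*y^3 + 14*y^2 + 91*y - 18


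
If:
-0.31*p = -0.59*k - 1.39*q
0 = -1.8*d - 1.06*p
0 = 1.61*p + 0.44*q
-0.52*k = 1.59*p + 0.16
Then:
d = 0.01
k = -0.23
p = -0.03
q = 0.09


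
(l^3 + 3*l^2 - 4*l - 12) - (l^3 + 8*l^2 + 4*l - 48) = -5*l^2 - 8*l + 36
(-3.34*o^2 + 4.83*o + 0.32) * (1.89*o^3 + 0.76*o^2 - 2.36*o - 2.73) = -6.3126*o^5 + 6.5903*o^4 + 12.158*o^3 - 2.0374*o^2 - 13.9411*o - 0.8736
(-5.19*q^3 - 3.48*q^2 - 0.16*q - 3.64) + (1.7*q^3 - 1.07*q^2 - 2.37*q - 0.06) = -3.49*q^3 - 4.55*q^2 - 2.53*q - 3.7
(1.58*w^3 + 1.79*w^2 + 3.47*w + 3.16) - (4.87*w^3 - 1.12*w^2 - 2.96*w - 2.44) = -3.29*w^3 + 2.91*w^2 + 6.43*w + 5.6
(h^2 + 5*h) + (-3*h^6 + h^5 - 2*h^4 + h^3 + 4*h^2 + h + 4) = -3*h^6 + h^5 - 2*h^4 + h^3 + 5*h^2 + 6*h + 4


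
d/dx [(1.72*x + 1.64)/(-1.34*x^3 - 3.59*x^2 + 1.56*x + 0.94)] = (4.6096*x^3 + 12.7676*x^2 + 11.7752*x - 0.9416)/(1.7956*x^6 + 9.6212*x^5 + 8.7073*x^4 - 13.72*x^3 - 4.3156*x^2 + 2.9328*x + 0.8836)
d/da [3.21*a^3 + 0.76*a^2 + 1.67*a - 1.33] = 9.63*a^2 + 1.52*a + 1.67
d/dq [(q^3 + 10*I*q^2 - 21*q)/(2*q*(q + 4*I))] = (q^2 + 8*I*q - 19)/(2*(q^2 + 8*I*q - 16))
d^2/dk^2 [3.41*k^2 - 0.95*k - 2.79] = 6.82000000000000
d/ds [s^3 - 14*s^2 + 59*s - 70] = 3*s^2 - 28*s + 59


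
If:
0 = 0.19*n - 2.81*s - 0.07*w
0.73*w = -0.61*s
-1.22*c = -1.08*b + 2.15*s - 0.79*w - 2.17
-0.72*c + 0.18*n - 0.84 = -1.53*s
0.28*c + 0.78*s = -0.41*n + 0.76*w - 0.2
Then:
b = -3.20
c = -1.09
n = 0.20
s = 0.01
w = -0.01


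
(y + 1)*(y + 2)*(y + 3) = y^3 + 6*y^2 + 11*y + 6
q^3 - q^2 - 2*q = q*(q - 2)*(q + 1)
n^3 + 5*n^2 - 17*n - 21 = (n - 3)*(n + 1)*(n + 7)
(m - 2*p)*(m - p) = m^2 - 3*m*p + 2*p^2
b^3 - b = b*(b - 1)*(b + 1)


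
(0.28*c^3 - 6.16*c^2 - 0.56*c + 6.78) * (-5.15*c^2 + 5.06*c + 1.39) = -1.442*c^5 + 33.1408*c^4 - 27.8964*c^3 - 46.313*c^2 + 33.5284*c + 9.4242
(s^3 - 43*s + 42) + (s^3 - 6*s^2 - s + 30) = 2*s^3 - 6*s^2 - 44*s + 72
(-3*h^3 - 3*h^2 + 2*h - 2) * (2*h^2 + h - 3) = -6*h^5 - 9*h^4 + 10*h^3 + 7*h^2 - 8*h + 6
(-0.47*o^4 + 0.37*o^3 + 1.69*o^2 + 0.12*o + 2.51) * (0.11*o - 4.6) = -0.0517*o^5 + 2.2027*o^4 - 1.5161*o^3 - 7.7608*o^2 - 0.2759*o - 11.546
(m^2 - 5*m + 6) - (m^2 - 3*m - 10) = 16 - 2*m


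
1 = 1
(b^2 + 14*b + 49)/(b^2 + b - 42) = (b + 7)/(b - 6)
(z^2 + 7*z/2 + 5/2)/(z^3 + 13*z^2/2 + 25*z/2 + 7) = (2*z + 5)/(2*z^2 + 11*z + 14)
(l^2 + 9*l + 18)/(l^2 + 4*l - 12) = (l + 3)/(l - 2)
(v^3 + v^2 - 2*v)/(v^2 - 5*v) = (v^2 + v - 2)/(v - 5)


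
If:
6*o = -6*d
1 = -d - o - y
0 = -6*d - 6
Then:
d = -1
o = 1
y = -1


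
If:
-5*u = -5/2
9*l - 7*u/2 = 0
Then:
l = 7/36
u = 1/2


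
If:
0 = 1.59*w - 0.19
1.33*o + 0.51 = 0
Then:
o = -0.38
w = 0.12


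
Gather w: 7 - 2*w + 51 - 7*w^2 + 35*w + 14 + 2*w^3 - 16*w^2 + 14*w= 2*w^3 - 23*w^2 + 47*w + 72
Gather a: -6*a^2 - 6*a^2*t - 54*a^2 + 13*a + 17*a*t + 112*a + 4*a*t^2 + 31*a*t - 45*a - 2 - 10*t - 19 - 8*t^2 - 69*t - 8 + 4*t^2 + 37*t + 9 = a^2*(-6*t - 60) + a*(4*t^2 + 48*t + 80) - 4*t^2 - 42*t - 20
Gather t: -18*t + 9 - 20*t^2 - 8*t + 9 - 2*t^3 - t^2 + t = -2*t^3 - 21*t^2 - 25*t + 18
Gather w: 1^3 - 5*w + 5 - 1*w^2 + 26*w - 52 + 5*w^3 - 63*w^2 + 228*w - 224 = 5*w^3 - 64*w^2 + 249*w - 270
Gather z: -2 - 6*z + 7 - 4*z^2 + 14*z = -4*z^2 + 8*z + 5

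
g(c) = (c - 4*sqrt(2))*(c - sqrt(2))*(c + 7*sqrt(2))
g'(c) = (c - 4*sqrt(2))*(c - sqrt(2)) + (c - 4*sqrt(2))*(c + 7*sqrt(2)) + (c - sqrt(2))*(c + 7*sqrt(2)) = 3*c^2 + 4*sqrt(2)*c - 62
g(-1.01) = 143.67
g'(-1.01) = -64.65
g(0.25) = 63.89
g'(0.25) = -60.40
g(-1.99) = 205.90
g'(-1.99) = -61.38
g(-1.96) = 204.05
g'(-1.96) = -61.56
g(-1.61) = 182.17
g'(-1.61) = -63.33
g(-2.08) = 211.39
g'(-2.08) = -60.79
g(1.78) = -16.56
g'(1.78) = -42.43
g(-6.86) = 314.79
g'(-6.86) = 40.37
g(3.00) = -54.35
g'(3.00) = -18.03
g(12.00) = 1470.49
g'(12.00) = 437.88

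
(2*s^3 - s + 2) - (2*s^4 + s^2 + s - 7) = -2*s^4 + 2*s^3 - s^2 - 2*s + 9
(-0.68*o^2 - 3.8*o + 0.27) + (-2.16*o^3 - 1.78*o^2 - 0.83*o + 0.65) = -2.16*o^3 - 2.46*o^2 - 4.63*o + 0.92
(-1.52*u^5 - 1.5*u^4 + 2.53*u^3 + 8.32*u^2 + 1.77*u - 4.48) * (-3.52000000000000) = 5.3504*u^5 + 5.28*u^4 - 8.9056*u^3 - 29.2864*u^2 - 6.2304*u + 15.7696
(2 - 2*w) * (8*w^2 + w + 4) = -16*w^3 + 14*w^2 - 6*w + 8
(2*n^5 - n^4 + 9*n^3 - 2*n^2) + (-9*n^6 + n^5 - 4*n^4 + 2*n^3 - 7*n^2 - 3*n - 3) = -9*n^6 + 3*n^5 - 5*n^4 + 11*n^3 - 9*n^2 - 3*n - 3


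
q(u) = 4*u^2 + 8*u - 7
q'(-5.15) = -33.20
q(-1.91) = -7.69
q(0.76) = 1.39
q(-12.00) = 473.00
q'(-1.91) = -7.28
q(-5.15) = 57.89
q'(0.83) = 14.64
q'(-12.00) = -88.00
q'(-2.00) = -8.00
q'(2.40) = 27.20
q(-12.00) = 473.00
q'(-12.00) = -88.00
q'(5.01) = 48.08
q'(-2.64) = -13.12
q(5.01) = 133.48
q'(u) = 8*u + 8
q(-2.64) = -0.24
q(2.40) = 35.24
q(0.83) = 2.40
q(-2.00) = -7.00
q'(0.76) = 14.08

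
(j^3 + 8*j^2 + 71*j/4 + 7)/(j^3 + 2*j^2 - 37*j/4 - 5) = (2*j + 7)/(2*j - 5)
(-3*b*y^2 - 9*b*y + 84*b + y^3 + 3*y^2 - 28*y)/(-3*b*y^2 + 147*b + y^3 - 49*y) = (y - 4)/(y - 7)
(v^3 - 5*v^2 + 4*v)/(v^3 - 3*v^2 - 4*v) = (v - 1)/(v + 1)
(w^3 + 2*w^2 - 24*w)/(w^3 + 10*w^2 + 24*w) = (w - 4)/(w + 4)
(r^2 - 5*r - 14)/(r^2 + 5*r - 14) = (r^2 - 5*r - 14)/(r^2 + 5*r - 14)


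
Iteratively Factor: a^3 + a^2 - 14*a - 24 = (a + 2)*(a^2 - a - 12) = (a - 4)*(a + 2)*(a + 3)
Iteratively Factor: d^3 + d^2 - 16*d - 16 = (d - 4)*(d^2 + 5*d + 4) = (d - 4)*(d + 4)*(d + 1)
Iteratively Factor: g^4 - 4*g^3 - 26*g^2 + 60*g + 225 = (g - 5)*(g^3 + g^2 - 21*g - 45) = (g - 5)*(g + 3)*(g^2 - 2*g - 15) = (g - 5)^2*(g + 3)*(g + 3)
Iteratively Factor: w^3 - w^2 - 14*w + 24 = (w - 3)*(w^2 + 2*w - 8) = (w - 3)*(w - 2)*(w + 4)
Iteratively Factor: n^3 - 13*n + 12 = (n - 1)*(n^2 + n - 12) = (n - 1)*(n + 4)*(n - 3)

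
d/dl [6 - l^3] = -3*l^2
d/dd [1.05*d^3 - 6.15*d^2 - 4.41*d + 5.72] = 3.15*d^2 - 12.3*d - 4.41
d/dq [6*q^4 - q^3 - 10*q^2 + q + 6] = 24*q^3 - 3*q^2 - 20*q + 1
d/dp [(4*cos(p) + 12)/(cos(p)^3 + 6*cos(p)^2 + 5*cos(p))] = 2*(75*cos(p) + 15*cos(2*p) + cos(3*p) + 45)*sin(p)/((cos(p) + 1)^2*(cos(p) + 5)^2*cos(p)^2)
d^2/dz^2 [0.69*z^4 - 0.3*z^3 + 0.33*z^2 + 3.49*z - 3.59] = 8.28*z^2 - 1.8*z + 0.66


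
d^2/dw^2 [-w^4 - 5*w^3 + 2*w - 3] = 6*w*(-2*w - 5)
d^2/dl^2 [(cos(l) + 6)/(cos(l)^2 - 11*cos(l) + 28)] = (-9*(1 - cos(2*l))^2*cos(l)/4 - 35*(1 - cos(2*l))^2/4 - 5839*cos(l)/2 - 198*cos(2*l) + 90*cos(3*l) + cos(5*l)/2 + 1569)/((cos(l) - 7)^3*(cos(l) - 4)^3)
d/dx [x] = 1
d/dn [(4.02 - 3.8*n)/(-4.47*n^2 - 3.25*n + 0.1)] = (-16.986*n^2 + 35.9388*n + 12.685)/(19.9809*n^4 + 29.055*n^3 + 9.6685*n^2 - 0.65*n + 0.01)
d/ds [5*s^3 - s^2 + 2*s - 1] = 15*s^2 - 2*s + 2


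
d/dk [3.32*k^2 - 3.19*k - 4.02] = 6.64*k - 3.19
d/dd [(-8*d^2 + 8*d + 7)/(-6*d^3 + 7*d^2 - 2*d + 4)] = 2*(-24*d^4 + 48*d^3 + 43*d^2 - 81*d + 23)/(36*d^6 - 84*d^5 + 73*d^4 - 76*d^3 + 60*d^2 - 16*d + 16)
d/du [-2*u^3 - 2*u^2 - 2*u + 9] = -6*u^2 - 4*u - 2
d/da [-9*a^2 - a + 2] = -18*a - 1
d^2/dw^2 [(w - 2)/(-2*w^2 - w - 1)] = 2*(-(w - 2)*(4*w + 1)^2 + 3*(2*w - 1)*(2*w^2 + w + 1))/(2*w^2 + w + 1)^3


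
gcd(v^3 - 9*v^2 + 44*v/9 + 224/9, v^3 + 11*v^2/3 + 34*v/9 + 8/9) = v + 4/3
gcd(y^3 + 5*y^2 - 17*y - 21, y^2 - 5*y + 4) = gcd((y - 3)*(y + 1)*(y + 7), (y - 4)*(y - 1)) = 1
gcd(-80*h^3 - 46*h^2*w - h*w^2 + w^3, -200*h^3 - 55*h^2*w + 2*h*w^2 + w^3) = -40*h^2 - 3*h*w + w^2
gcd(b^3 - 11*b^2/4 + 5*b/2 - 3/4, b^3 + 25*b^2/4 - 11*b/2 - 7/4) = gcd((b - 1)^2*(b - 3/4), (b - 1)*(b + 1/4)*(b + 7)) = b - 1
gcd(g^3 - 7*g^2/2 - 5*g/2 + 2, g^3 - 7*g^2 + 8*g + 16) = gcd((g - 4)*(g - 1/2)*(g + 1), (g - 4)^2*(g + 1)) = g^2 - 3*g - 4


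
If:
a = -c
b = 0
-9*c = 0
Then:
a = 0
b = 0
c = 0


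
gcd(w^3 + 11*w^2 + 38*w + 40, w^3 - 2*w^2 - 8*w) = w + 2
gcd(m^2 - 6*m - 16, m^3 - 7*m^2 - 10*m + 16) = m^2 - 6*m - 16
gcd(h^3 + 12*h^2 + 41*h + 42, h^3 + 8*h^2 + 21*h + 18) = h^2 + 5*h + 6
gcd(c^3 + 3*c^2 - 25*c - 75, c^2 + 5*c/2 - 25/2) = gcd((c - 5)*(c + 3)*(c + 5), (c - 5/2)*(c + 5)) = c + 5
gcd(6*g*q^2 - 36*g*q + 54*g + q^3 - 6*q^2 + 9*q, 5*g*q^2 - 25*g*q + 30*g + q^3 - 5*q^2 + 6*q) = q - 3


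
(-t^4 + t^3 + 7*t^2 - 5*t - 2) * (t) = -t^5 + t^4 + 7*t^3 - 5*t^2 - 2*t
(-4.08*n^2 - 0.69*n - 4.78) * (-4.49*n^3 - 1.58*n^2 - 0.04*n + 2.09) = 18.3192*n^5 + 9.5445*n^4 + 22.7156*n^3 - 0.947199999999999*n^2 - 1.2509*n - 9.9902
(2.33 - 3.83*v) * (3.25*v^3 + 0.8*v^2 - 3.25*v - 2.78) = -12.4475*v^4 + 4.5085*v^3 + 14.3115*v^2 + 3.0749*v - 6.4774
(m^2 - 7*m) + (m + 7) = m^2 - 6*m + 7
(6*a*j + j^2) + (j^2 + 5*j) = 6*a*j + 2*j^2 + 5*j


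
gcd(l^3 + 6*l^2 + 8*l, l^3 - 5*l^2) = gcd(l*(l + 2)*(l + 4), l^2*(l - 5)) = l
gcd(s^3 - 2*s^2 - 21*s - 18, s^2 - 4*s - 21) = s + 3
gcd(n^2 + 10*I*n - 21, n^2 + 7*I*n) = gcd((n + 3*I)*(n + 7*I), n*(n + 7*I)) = n + 7*I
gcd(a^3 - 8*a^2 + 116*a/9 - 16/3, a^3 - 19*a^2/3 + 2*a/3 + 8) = a^2 - 22*a/3 + 8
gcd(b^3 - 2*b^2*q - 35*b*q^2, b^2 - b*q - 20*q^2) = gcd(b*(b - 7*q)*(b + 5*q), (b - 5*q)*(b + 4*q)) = 1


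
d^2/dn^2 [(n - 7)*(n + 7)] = 2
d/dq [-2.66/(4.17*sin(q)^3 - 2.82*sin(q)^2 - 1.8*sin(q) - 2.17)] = (33.2766*sin(q)^2 - 15.0024*sin(q) - 4.788)*cos(q)/(-4.17*sin(q)^3 + 2.82*sin(q)^2 + 1.8*sin(q) + 2.17)^2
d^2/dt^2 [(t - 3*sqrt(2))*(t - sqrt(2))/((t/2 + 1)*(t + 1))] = 4*(-4*sqrt(2)*t^3 - 3*t^3 + 12*t^2 + 24*sqrt(2)*t + 54*t + 24*sqrt(2) + 46)/(t^6 + 9*t^5 + 33*t^4 + 63*t^3 + 66*t^2 + 36*t + 8)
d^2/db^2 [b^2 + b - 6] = 2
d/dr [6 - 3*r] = -3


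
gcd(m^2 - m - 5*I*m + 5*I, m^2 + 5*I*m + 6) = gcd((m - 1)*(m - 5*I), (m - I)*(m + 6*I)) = 1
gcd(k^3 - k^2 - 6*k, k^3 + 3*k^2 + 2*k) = k^2 + 2*k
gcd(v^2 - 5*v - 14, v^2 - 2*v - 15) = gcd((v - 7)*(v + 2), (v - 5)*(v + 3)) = 1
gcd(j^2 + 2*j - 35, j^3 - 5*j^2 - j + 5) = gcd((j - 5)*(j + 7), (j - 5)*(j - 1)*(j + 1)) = j - 5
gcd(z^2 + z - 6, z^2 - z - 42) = 1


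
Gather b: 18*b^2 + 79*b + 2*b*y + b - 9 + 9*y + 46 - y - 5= 18*b^2 + b*(2*y + 80) + 8*y + 32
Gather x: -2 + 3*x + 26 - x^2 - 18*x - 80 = -x^2 - 15*x - 56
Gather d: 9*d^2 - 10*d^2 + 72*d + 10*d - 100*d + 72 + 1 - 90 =-d^2 - 18*d - 17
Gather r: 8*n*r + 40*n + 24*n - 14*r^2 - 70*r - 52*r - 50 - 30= 64*n - 14*r^2 + r*(8*n - 122) - 80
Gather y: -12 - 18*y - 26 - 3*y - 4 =-21*y - 42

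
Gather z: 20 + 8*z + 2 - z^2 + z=-z^2 + 9*z + 22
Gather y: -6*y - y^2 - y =-y^2 - 7*y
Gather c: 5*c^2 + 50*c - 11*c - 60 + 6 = 5*c^2 + 39*c - 54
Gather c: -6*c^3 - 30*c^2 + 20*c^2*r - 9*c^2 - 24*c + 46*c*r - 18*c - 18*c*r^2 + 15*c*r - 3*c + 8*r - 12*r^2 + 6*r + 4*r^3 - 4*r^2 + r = -6*c^3 + c^2*(20*r - 39) + c*(-18*r^2 + 61*r - 45) + 4*r^3 - 16*r^2 + 15*r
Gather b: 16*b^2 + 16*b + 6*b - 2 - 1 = 16*b^2 + 22*b - 3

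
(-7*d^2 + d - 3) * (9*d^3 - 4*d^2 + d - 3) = -63*d^5 + 37*d^4 - 38*d^3 + 34*d^2 - 6*d + 9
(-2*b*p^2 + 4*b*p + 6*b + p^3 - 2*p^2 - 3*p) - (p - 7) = -2*b*p^2 + 4*b*p + 6*b + p^3 - 2*p^2 - 4*p + 7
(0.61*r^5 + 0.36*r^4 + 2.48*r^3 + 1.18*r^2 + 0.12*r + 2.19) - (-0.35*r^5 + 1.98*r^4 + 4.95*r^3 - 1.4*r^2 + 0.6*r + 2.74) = 0.96*r^5 - 1.62*r^4 - 2.47*r^3 + 2.58*r^2 - 0.48*r - 0.55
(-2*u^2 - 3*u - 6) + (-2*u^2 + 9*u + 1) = -4*u^2 + 6*u - 5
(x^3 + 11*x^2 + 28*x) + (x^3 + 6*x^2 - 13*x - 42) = 2*x^3 + 17*x^2 + 15*x - 42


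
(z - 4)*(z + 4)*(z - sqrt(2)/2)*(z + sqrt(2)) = z^4 + sqrt(2)*z^3/2 - 17*z^2 - 8*sqrt(2)*z + 16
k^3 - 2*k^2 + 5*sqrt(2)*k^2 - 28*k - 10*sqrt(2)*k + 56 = (k - 2)*(k - 2*sqrt(2))*(k + 7*sqrt(2))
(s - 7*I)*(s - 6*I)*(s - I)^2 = s^4 - 15*I*s^3 - 69*s^2 + 97*I*s + 42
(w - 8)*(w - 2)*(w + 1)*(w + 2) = w^4 - 7*w^3 - 12*w^2 + 28*w + 32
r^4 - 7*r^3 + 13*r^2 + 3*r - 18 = (r - 3)^2*(r - 2)*(r + 1)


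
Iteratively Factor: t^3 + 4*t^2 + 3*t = (t)*(t^2 + 4*t + 3) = t*(t + 3)*(t + 1)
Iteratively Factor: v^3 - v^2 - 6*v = (v - 3)*(v^2 + 2*v) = (v - 3)*(v + 2)*(v)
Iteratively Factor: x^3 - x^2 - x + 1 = (x - 1)*(x^2 - 1) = (x - 1)*(x + 1)*(x - 1)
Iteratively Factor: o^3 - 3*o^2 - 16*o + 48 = (o + 4)*(o^2 - 7*o + 12) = (o - 4)*(o + 4)*(o - 3)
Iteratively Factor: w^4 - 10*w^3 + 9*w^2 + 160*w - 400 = (w - 5)*(w^3 - 5*w^2 - 16*w + 80) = (w - 5)*(w - 4)*(w^2 - w - 20) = (w - 5)^2*(w - 4)*(w + 4)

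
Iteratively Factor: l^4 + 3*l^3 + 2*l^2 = (l + 2)*(l^3 + l^2) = l*(l + 2)*(l^2 + l) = l*(l + 1)*(l + 2)*(l)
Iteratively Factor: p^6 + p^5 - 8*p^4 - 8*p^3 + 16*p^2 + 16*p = (p + 2)*(p^5 - p^4 - 6*p^3 + 4*p^2 + 8*p) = (p - 2)*(p + 2)*(p^4 + p^3 - 4*p^2 - 4*p) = (p - 2)^2*(p + 2)*(p^3 + 3*p^2 + 2*p) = (p - 2)^2*(p + 1)*(p + 2)*(p^2 + 2*p) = (p - 2)^2*(p + 1)*(p + 2)^2*(p)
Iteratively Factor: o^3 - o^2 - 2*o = (o + 1)*(o^2 - 2*o) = o*(o + 1)*(o - 2)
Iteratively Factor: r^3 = (r)*(r^2) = r^2*(r)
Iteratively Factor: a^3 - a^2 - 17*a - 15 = (a - 5)*(a^2 + 4*a + 3) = (a - 5)*(a + 3)*(a + 1)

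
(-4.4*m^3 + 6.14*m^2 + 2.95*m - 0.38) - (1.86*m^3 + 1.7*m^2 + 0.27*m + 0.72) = -6.26*m^3 + 4.44*m^2 + 2.68*m - 1.1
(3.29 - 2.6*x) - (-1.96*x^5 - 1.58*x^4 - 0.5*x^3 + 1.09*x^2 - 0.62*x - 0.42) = 1.96*x^5 + 1.58*x^4 + 0.5*x^3 - 1.09*x^2 - 1.98*x + 3.71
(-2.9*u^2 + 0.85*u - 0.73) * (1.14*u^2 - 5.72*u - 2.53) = -3.306*u^4 + 17.557*u^3 + 1.6428*u^2 + 2.0251*u + 1.8469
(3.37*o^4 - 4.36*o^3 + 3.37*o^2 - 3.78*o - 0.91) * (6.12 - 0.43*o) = -1.4491*o^5 + 22.4992*o^4 - 28.1323*o^3 + 22.2498*o^2 - 22.7423*o - 5.5692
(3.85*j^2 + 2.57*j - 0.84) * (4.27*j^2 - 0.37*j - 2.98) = 16.4395*j^4 + 9.5494*j^3 - 16.0107*j^2 - 7.3478*j + 2.5032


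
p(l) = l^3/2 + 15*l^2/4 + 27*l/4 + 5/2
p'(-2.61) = -2.61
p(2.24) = 42.06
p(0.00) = 2.50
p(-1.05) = -1.03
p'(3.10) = 44.42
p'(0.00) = 6.75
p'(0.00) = 6.75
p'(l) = 3*l^2/2 + 15*l/2 + 27/4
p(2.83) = 62.97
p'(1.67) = 23.46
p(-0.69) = -0.54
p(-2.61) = 1.54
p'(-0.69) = 2.29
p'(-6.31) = 19.15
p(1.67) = 26.56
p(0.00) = 2.50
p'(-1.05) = 0.53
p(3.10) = 74.36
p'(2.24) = 31.08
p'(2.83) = 39.99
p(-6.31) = -16.40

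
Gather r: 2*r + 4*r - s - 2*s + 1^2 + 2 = 6*r - 3*s + 3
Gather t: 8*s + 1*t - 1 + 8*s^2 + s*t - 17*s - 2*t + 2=8*s^2 - 9*s + t*(s - 1) + 1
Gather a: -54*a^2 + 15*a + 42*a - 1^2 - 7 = -54*a^2 + 57*a - 8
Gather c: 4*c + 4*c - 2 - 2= 8*c - 4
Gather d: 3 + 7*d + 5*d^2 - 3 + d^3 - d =d^3 + 5*d^2 + 6*d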